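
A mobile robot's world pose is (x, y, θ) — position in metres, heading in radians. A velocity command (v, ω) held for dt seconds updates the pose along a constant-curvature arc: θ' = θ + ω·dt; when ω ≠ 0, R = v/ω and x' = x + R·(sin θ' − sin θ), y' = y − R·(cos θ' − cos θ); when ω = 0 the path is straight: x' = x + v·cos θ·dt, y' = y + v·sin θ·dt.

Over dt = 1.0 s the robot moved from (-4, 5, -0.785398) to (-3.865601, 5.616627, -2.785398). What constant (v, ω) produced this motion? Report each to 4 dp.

v = -0.7500, ω = -2.0000

Δθ = -2.785398 − -0.785398 = -2.000000
ω = Δθ/dt = -2.000000/1.0 = -2.0000
R = −Δy/(cos θ' − cos θ) = 0.3750
v = R·ω = 0.3750·-2.0000 = -0.7500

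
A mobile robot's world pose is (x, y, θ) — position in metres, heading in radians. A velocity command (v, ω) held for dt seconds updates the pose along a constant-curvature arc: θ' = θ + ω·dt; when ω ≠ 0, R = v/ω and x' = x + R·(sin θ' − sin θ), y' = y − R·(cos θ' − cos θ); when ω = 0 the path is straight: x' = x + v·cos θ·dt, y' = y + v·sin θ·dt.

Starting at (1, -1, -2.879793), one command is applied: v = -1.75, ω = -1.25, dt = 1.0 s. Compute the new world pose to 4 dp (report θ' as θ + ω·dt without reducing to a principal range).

θ' = -2.8798 + -1.25·1.0 = -4.1298
R = v/ω = -1.75/-1.25 = 1.4000
x' = 1 + 1.4000·(sin -4.1298 − sin -2.8798) = 2.5314
y' = -1 − 1.4000·(cos -4.1298 − cos -2.8798) = -1.5820

(2.5314, -1.5820, -4.1298)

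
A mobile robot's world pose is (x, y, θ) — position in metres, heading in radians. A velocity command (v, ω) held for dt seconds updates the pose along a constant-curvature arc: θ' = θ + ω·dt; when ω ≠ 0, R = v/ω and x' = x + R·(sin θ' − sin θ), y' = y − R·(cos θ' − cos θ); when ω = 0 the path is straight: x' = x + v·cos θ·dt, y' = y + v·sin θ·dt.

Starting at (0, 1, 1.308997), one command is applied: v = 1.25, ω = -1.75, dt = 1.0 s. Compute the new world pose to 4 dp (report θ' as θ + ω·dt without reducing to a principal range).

(0.9948, 1.4611, -0.4410)

θ' = 1.3090 + -1.75·1.0 = -0.4410
R = v/ω = 1.25/-1.75 = -0.7143
x' = 0 + -0.7143·(sin -0.4410 − sin 1.3090) = 0.9948
y' = 1 − -0.7143·(cos -0.4410 − cos 1.3090) = 1.4611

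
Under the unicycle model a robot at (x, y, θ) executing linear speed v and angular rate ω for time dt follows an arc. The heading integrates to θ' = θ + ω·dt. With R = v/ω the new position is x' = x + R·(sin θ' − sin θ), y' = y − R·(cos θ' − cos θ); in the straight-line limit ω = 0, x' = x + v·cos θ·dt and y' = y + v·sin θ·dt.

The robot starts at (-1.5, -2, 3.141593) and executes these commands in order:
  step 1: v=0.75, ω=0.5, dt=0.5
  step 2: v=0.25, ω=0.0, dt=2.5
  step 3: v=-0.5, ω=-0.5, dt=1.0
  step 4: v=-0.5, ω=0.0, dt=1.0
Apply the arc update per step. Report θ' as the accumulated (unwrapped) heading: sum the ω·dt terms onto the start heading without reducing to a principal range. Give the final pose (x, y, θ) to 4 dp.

(-1.4974, -2.3250, 2.8916)

step 1: θ'=3.3916 (R=1.5000) → pose (-1.8711, -2.0466, 3.3916)
step 2: θ'=3.3916 (straight) → pose (-2.4767, -2.2013, 3.3916)
step 3: θ'=2.8916 (R=1.0000) → pose (-1.9819, -2.2013, 2.8916)
step 4: θ'=2.8916 (straight) → pose (-1.4974, -2.3250, 2.8916)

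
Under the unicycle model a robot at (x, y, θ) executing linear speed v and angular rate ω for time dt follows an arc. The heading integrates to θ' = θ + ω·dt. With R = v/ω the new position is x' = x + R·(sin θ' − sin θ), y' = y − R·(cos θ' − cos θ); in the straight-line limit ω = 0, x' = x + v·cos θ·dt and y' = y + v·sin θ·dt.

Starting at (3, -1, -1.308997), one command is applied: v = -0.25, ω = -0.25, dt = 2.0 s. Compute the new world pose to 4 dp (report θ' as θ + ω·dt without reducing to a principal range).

θ' = -1.3090 + -0.25·2.0 = -1.8090
R = v/ω = -0.25/-0.25 = 1.0000
x' = 3 + 1.0000·(sin -1.8090 − sin -1.3090) = 2.9942
y' = -1 − 1.0000·(cos -1.8090 − cos -1.3090) = -0.5052

(2.9942, -0.5052, -1.8090)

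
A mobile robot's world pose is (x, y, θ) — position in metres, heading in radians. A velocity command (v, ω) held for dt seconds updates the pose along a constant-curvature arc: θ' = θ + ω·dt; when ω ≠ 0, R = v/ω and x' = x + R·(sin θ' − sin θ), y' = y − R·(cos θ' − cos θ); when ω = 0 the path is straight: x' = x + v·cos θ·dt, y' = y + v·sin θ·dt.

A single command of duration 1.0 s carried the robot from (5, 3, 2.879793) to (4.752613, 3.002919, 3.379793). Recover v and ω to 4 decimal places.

Δθ = 3.379793 − 2.879793 = 0.500000
ω = Δθ/dt = 0.500000/1.0 = 0.5000
R = Δx/(sin θ' − sin θ) = 0.5000
v = R·ω = 0.5000·0.5000 = 0.2500

v = 0.2500, ω = 0.5000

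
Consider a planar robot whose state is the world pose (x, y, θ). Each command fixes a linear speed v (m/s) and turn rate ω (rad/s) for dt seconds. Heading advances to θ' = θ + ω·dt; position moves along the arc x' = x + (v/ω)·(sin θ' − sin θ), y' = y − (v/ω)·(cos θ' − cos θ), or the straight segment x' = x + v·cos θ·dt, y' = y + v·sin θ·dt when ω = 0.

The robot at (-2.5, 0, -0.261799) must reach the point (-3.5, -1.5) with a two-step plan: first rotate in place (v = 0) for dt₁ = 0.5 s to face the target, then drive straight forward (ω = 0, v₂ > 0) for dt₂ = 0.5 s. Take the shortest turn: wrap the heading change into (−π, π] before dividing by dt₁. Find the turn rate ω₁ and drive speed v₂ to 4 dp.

heading to target = atan2(-1.5−0, -3.5−-2.5) = -2.1588
Δθ = wrap(-2.1588 − -0.2618) = -1.8970; ω₁ = Δθ/dt₁ = -3.7940
distance = √((-3.5−-2.5)² + (-1.5−0)²) = 1.8028; v₂ = distance/dt₂ = 3.6056

ω₁ = -3.7940, v₂ = 3.6056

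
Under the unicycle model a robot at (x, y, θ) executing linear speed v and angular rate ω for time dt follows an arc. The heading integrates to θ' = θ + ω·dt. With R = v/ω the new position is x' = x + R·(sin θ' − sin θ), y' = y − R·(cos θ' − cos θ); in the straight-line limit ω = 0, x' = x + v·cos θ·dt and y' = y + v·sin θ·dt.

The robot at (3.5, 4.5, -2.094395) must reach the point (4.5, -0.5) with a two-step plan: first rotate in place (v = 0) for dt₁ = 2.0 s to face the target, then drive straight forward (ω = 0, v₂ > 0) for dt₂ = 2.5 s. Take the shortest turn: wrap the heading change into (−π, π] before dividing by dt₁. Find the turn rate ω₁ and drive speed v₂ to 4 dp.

ω₁ = 0.3605, v₂ = 2.0396

heading to target = atan2(-0.5−4.5, 4.5−3.5) = -1.3734
Δθ = wrap(-1.3734 − -2.0944) = 0.7210; ω₁ = Δθ/dt₁ = 0.3605
distance = √((4.5−3.5)² + (-0.5−4.5)²) = 5.0990; v₂ = distance/dt₂ = 2.0396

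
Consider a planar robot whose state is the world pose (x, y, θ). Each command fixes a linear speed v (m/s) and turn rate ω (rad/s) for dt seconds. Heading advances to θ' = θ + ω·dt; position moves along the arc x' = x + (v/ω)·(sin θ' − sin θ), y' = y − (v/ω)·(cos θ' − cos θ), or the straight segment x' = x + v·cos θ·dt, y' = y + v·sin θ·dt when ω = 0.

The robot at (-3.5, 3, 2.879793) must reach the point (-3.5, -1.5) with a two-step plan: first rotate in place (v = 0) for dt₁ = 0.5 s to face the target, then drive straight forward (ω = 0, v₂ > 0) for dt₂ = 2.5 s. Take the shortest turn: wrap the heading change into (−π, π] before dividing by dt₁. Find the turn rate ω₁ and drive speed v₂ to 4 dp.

ω₁ = 3.6652, v₂ = 1.8000

heading to target = atan2(-1.5−3, -3.5−-3.5) = -1.5708
Δθ = wrap(-1.5708 − 2.8798) = 1.8326; ω₁ = Δθ/dt₁ = 3.6652
distance = √((-3.5−-3.5)² + (-1.5−3)²) = 4.5000; v₂ = distance/dt₂ = 1.8000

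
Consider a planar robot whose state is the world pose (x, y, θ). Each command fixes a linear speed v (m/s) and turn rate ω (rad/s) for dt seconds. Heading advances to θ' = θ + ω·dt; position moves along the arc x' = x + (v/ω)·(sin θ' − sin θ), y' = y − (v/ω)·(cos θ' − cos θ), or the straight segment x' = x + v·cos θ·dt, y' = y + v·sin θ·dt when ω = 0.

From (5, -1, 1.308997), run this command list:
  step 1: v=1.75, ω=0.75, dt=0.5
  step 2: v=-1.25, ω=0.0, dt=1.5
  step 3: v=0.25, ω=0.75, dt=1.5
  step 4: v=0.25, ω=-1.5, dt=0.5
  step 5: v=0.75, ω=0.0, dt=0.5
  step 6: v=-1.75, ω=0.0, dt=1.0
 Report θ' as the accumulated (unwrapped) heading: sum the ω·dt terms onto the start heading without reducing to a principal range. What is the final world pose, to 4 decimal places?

(5.6061, -2.8531, 2.0590)

step 1: θ'=1.6840 (R=2.3333) → pose (5.0646, -0.1325, 1.6840)
step 2: θ'=1.6840 (straight) → pose (5.2764, -1.9955, 1.6840)
step 3: θ'=2.8090 (R=0.3333) → pose (5.0540, -1.7181, 2.8090)
step 4: θ'=2.0590 (R=-0.1667) → pose (4.9612, -1.6387, 2.0590)
step 5: θ'=2.0590 (straight) → pose (4.7853, -1.3076, 2.0590)
step 6: θ'=2.0590 (straight) → pose (5.6061, -2.8531, 2.0590)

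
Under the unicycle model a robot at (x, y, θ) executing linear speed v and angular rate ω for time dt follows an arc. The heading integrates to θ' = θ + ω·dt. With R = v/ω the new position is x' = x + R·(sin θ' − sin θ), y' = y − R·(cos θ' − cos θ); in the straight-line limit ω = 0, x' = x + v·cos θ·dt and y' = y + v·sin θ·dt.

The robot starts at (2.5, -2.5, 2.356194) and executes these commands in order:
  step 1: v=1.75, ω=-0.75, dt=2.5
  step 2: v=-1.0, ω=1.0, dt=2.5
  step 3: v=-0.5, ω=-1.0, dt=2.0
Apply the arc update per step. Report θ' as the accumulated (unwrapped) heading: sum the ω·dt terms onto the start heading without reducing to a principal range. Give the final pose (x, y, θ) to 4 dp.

(3.7088, -1.4269, 0.9812)

step 1: θ'=0.4812 (R=-2.3333) → pose (3.0700, 1.2183, 0.4812)
step 2: θ'=2.9812 (R=-1.0000) → pose (3.3731, -0.6553, 2.9812)
step 3: θ'=0.9812 (R=0.5000) → pose (3.7088, -1.4269, 0.9812)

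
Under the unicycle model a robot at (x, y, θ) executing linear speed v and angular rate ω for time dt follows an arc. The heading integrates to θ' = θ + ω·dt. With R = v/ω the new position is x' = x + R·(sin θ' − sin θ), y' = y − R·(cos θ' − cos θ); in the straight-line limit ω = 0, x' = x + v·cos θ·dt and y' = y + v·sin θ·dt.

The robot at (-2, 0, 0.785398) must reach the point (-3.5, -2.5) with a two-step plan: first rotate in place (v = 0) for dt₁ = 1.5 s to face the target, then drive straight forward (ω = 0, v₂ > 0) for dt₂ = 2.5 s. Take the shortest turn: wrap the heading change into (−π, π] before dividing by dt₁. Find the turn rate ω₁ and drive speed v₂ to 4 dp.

ω₁ = -1.9311, v₂ = 1.1662

heading to target = atan2(-2.5−0, -3.5−-2) = -2.1112
Δθ = wrap(-2.1112 − 0.7854) = -2.8966; ω₁ = Δθ/dt₁ = -1.9311
distance = √((-3.5−-2)² + (-2.5−0)²) = 2.9155; v₂ = distance/dt₂ = 1.1662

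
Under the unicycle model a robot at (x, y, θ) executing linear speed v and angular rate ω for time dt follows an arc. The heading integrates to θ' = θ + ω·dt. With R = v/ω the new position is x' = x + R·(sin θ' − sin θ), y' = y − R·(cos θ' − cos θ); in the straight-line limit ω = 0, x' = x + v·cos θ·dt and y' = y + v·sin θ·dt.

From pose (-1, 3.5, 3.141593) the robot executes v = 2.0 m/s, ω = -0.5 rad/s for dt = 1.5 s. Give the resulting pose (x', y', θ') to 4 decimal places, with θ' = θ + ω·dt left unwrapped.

(-3.7266, 4.5732, 2.3916)

θ' = 3.1416 + -0.5·1.5 = 2.3916
R = v/ω = 2.0/-0.5 = -4.0000
x' = -1 + -4.0000·(sin 2.3916 − sin 3.1416) = -3.7266
y' = 3.5 − -4.0000·(cos 2.3916 − cos 3.1416) = 4.5732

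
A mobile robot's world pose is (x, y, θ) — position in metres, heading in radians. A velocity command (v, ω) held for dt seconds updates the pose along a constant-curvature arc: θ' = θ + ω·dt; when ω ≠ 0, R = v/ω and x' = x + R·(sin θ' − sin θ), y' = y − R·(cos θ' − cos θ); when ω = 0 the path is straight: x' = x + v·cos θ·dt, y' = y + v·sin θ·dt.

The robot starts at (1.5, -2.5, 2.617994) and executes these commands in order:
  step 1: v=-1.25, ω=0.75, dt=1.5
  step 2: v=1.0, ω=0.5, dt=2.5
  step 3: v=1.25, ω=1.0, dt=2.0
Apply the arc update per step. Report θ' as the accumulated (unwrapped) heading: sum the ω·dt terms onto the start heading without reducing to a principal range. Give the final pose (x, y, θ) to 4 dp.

step 1: θ'=3.7430 (R=-1.6667) → pose (3.2763, -2.4309, 3.7430)
step 2: θ'=4.9930 (R=2.0000) → pose (2.4862, -4.6338, 4.9930)
step 3: θ'=6.9930 (R=1.2500) → pose (4.5019, -5.2358, 6.9930)

(4.5019, -5.2358, 6.9930)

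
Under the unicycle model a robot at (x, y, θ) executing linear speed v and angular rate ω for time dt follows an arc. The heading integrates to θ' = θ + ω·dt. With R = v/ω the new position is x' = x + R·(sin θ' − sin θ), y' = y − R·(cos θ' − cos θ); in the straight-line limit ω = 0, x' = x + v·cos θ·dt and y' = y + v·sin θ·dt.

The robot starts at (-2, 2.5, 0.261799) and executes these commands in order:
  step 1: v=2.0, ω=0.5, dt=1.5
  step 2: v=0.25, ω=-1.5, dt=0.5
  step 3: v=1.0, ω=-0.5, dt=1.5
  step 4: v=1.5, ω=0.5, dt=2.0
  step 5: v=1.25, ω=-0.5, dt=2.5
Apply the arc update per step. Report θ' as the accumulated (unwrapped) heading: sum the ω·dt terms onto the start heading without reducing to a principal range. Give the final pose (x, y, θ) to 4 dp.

step 1: θ'=1.0118 (R=4.0000) → pose (0.3559, 4.2424, 1.0118)
step 2: θ'=0.2618 (R=-0.1667) → pose (0.4540, 4.3150, 0.2618)
step 3: θ'=-0.4882 (R=-2.0000) → pose (1.9097, 4.1495, -0.4882)
step 4: θ'=0.5118 (R=3.0000) → pose (4.7861, 4.1834, 0.5118)
step 5: θ'=-0.7382 (R=-2.5000) → pose (7.6929, 3.8529, -0.7382)

(7.6929, 3.8529, -0.7382)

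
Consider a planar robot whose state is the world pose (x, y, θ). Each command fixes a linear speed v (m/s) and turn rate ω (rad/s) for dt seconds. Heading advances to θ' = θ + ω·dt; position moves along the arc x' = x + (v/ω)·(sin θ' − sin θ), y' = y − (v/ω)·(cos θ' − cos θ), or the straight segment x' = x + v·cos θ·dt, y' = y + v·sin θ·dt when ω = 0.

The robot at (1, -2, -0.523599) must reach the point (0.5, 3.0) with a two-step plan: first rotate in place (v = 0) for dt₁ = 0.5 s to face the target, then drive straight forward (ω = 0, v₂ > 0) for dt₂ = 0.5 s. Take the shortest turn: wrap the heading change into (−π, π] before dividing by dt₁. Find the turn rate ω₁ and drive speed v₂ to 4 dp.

ω₁ = 4.3881, v₂ = 10.0499

heading to target = atan2(3−-2, 0.5−1) = 1.6705
Δθ = wrap(1.6705 − -0.5236) = 2.1941; ω₁ = Δθ/dt₁ = 4.3881
distance = √((0.5−1)² + (3−-2)²) = 5.0249; v₂ = distance/dt₂ = 10.0499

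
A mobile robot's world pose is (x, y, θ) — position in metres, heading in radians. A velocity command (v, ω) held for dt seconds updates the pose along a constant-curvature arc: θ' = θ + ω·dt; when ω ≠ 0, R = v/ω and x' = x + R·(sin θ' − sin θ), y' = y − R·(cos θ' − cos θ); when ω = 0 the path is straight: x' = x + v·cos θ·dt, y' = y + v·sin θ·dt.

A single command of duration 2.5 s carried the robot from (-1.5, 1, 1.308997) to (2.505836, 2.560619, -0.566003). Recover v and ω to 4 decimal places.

v = 2.0000, ω = -0.7500

Δθ = -0.566003 − 1.308997 = -1.875000
ω = Δθ/dt = -1.875000/2.5 = -0.7500
R = Δx/(sin θ' − sin θ) = -2.6667
v = R·ω = -2.6667·-0.7500 = 2.0000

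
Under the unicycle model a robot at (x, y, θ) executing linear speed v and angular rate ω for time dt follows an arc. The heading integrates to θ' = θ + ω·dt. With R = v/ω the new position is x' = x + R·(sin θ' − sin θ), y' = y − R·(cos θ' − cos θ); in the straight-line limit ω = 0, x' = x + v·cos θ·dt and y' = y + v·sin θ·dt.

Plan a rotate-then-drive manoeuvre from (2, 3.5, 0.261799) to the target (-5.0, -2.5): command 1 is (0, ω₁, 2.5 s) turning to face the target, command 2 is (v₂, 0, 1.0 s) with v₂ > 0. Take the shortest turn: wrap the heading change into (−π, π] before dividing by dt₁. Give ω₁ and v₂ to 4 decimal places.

heading to target = atan2(-2.5−3.5, -5−2) = -2.4330
Δθ = wrap(-2.4330 − 0.2618) = -2.6948; ω₁ = Δθ/dt₁ = -1.0779
distance = √((-5−2)² + (-2.5−3.5)²) = 9.2195; v₂ = distance/dt₂ = 9.2195

ω₁ = -1.0779, v₂ = 9.2195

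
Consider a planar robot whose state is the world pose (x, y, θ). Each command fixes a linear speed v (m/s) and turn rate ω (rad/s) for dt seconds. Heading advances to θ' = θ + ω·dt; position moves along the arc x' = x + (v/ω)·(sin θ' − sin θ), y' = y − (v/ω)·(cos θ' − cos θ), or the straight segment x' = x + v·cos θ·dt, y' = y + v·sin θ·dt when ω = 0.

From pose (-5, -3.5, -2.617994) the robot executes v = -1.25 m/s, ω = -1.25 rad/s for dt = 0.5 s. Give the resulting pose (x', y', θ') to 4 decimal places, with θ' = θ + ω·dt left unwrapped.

(-4.3988, -3.3712, -3.2430)

θ' = -2.6180 + -1.25·0.5 = -3.2430
R = v/ω = -1.25/-1.25 = 1.0000
x' = -5 + 1.0000·(sin -3.2430 − sin -2.6180) = -4.3988
y' = -3.5 − 1.0000·(cos -3.2430 − cos -2.6180) = -3.3712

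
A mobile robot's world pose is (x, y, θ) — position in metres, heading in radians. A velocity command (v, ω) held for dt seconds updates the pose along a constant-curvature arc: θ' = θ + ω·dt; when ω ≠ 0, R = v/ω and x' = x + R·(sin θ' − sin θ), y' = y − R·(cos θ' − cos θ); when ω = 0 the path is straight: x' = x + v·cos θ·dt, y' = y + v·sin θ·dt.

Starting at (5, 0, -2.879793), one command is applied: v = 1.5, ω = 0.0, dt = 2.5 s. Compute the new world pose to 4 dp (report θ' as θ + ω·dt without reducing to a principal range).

(1.3778, -0.9706, -2.8798)

θ' = -2.8798 + 0.0·2.5 = -2.8798
ω = 0 → straight: x' = 5 + 1.5·cos(-2.8798)·2.5 = 1.3778
y' = 0 + 1.5·sin(-2.8798)·2.5 = -0.9706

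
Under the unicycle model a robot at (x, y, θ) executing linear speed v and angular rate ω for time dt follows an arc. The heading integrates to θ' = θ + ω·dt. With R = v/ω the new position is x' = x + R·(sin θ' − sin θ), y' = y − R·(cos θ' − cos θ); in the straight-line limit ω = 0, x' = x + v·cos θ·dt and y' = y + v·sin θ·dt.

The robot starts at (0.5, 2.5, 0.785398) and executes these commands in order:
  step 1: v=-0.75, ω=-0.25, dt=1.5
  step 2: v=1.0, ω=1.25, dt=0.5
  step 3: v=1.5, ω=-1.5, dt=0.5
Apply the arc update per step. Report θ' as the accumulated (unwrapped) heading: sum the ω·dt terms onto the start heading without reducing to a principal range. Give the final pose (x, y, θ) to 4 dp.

step 1: θ'=0.4104 (R=3.0000) → pose (-0.4244, 1.8704, 0.4104)
step 2: θ'=1.0354 (R=0.8000) → pose (-0.0555, 2.1959, 1.0354)
step 3: θ'=0.2854 (R=-1.0000) → pose (0.5230, 2.6452, 0.2854)

(0.5230, 2.6452, 0.2854)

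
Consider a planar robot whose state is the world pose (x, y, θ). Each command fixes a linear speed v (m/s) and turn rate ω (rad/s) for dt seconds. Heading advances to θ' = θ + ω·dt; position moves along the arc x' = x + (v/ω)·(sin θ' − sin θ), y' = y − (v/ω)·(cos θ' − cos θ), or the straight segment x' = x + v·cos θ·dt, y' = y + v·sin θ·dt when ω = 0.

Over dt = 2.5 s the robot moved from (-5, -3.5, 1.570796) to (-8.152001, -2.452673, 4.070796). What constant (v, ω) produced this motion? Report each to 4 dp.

v = 1.7500, ω = 1.0000

Δθ = 4.070796 − 1.570796 = 2.500000
ω = Δθ/dt = 2.500000/2.5 = 1.0000
R = Δx/(sin θ' − sin θ) = 1.7500
v = R·ω = 1.7500·1.0000 = 1.7500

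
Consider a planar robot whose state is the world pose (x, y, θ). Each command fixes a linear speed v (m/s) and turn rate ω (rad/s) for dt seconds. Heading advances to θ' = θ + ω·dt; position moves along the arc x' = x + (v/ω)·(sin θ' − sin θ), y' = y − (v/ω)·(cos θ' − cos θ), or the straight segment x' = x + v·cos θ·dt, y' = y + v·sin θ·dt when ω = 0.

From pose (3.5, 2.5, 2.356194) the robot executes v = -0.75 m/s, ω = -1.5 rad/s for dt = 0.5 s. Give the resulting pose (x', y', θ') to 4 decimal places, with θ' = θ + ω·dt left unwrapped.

(3.6461, 2.1641, 1.6062)

θ' = 2.3562 + -1.5·0.5 = 1.6062
R = v/ω = -0.75/-1.5 = 0.5000
x' = 3.5 + 0.5000·(sin 1.6062 − sin 2.3562) = 3.6461
y' = 2.5 − 0.5000·(cos 1.6062 − cos 2.3562) = 2.1641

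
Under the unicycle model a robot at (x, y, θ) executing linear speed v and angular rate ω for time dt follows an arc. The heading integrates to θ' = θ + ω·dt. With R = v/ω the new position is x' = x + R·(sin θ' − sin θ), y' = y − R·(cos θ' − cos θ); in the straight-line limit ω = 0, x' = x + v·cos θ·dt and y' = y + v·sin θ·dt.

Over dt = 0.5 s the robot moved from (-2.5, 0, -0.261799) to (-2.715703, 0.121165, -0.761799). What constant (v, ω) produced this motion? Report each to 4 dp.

Δθ = -0.761799 − -0.261799 = -0.500000
ω = Δθ/dt = -0.500000/0.5 = -1.0000
R = Δx/(sin θ' − sin θ) = 0.5000
v = R·ω = 0.5000·-1.0000 = -0.5000

v = -0.5000, ω = -1.0000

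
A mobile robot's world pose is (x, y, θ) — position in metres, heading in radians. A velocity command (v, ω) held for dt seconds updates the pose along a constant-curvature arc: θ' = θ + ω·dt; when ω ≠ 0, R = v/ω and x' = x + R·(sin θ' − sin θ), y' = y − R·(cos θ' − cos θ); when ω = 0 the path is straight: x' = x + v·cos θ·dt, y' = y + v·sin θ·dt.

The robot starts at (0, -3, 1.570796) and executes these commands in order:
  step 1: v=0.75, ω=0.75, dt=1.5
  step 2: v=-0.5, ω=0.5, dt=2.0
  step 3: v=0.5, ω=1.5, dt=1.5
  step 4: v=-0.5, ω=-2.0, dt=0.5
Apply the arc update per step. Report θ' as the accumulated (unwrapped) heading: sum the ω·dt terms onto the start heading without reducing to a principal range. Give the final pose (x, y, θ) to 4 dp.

step 1: θ'=2.6958 (R=1.0000) → pose (-0.5688, -2.0977, 2.6958)
step 2: θ'=3.6958 (R=-1.0000) → pose (0.3886, -2.0458, 3.6958)
step 3: θ'=5.9458 (R=0.3333) → pose (0.4537, -2.6438, 5.9458)
step 4: θ'=4.9458 (R=0.2500) → pose (0.2932, -2.4657, 4.9458)

(0.2932, -2.4657, 4.9458)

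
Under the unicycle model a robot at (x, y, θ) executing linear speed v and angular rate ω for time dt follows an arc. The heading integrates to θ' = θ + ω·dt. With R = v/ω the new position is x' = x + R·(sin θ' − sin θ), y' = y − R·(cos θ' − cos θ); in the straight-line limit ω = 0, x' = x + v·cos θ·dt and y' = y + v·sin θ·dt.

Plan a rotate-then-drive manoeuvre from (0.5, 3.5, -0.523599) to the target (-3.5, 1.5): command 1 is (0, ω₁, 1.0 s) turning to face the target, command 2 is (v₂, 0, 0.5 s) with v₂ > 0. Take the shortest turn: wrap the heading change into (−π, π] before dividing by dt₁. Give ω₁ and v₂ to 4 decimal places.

heading to target = atan2(1.5−3.5, -3.5−0.5) = -2.6779
Δθ = wrap(-2.6779 − -0.5236) = -2.1543; ω₁ = Δθ/dt₁ = -2.1543
distance = √((-3.5−0.5)² + (1.5−3.5)²) = 4.4721; v₂ = distance/dt₂ = 8.9443

ω₁ = -2.1543, v₂ = 8.9443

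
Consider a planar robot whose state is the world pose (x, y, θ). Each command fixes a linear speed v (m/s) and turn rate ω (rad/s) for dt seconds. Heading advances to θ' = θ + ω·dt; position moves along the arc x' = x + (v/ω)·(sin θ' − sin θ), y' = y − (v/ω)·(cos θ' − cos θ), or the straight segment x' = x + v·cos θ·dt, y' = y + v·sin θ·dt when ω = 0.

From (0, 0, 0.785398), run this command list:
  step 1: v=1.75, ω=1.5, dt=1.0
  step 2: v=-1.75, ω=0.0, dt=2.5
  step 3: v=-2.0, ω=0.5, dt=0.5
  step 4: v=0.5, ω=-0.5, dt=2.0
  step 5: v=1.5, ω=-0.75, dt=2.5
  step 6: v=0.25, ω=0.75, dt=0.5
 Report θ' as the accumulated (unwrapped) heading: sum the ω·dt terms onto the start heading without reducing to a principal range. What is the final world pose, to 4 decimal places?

(6.0239, 0.2722, 0.0354)

step 1: θ'=2.2854 (R=1.1667) → pose (0.0563, 1.5895, 2.2854)
step 2: θ'=2.2854 (straight) → pose (2.9233, -1.7152, 2.2854)
step 3: θ'=2.5354 (R=-4.0000) → pose (3.6657, -2.3812, 2.5354)
step 4: θ'=1.5354 (R=-1.0000) → pose (3.2361, -1.5240, 1.5354)
step 5: θ'=-0.3396 (R=-2.0000) → pose (5.9011, 0.2910, -0.3396)
step 6: θ'=0.0354 (R=0.3333) → pose (6.0239, 0.2722, 0.0354)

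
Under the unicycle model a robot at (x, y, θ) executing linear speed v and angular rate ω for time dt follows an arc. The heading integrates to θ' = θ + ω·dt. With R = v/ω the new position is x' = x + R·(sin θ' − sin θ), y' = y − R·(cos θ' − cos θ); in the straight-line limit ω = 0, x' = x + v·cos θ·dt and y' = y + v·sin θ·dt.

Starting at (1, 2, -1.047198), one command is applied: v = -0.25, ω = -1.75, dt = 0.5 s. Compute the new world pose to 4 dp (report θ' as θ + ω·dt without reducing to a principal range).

(0.9896, 2.1206, -1.9222)

θ' = -1.0472 + -1.75·0.5 = -1.9222
R = v/ω = -0.25/-1.75 = 0.1429
x' = 1 + 0.1429·(sin -1.9222 − sin -1.0472) = 0.9896
y' = 2 − 0.1429·(cos -1.9222 − cos -1.0472) = 2.1206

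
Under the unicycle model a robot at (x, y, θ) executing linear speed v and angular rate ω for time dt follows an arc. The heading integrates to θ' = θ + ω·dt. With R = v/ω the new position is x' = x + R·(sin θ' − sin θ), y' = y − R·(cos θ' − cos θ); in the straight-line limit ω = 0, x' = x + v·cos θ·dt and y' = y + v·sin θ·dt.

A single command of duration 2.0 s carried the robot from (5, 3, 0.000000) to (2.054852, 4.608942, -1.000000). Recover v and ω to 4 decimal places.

Δθ = -1.000000 − 0.000000 = -1.000000
ω = Δθ/dt = -1.000000/2.0 = -0.5000
R = Δx/(sin θ' − sin θ) = 3.5000
v = R·ω = 3.5000·-0.5000 = -1.7500

v = -1.7500, ω = -0.5000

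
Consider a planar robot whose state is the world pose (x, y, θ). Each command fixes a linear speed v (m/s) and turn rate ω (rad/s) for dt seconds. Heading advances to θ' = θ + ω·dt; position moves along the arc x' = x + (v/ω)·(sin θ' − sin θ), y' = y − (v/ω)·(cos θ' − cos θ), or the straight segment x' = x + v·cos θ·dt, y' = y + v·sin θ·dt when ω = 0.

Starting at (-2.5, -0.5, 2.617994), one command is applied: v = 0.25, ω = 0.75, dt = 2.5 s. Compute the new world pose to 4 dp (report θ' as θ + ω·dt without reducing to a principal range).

(-2.9920, -0.7161, 4.4930)

θ' = 2.6180 + 0.75·2.5 = 4.4930
R = v/ω = 0.25/0.75 = 0.3333
x' = -2.5 + 0.3333·(sin 4.4930 − sin 2.6180) = -2.9920
y' = -0.5 − 0.3333·(cos 4.4930 − cos 2.6180) = -0.7161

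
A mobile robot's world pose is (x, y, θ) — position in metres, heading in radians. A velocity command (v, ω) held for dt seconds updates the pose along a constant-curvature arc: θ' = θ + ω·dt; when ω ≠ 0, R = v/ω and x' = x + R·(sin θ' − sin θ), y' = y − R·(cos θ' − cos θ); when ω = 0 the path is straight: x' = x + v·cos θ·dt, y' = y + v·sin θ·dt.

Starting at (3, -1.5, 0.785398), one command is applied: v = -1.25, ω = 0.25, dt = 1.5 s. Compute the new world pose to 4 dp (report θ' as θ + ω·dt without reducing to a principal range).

(1.9507, -3.0407, 1.1604)

θ' = 0.7854 + 0.25·1.5 = 1.1604
R = v/ω = -1.25/0.25 = -5.0000
x' = 3 + -5.0000·(sin 1.1604 − sin 0.7854) = 1.9507
y' = -1.5 − -5.0000·(cos 1.1604 − cos 0.7854) = -3.0407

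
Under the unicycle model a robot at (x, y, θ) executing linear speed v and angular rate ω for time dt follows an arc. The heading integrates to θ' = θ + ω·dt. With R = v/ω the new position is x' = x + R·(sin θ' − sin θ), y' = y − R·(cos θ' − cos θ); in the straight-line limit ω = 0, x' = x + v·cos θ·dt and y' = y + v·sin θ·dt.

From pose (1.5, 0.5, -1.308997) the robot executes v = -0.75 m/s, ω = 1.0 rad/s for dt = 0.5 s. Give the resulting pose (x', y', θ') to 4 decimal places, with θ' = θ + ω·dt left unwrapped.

(1.3183, 0.8236, -0.8090)

θ' = -1.3090 + 1.0·0.5 = -0.8090
R = v/ω = -0.75/1.0 = -0.7500
x' = 1.5 + -0.7500·(sin -0.8090 − sin -1.3090) = 1.3183
y' = 0.5 − -0.7500·(cos -0.8090 − cos -1.3090) = 0.8236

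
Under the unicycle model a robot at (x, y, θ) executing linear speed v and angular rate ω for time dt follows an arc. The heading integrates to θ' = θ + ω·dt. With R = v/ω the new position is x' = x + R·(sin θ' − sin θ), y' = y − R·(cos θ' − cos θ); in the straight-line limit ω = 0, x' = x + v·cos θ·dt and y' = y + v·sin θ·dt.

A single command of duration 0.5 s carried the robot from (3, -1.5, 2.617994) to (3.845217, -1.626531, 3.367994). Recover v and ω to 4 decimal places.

Δθ = 3.367994 − 2.617994 = 0.750000
ω = Δθ/dt = 0.750000/0.5 = 1.5000
R = Δx/(sin θ' − sin θ) = -1.1667
v = R·ω = -1.1667·1.5000 = -1.7500

v = -1.7500, ω = 1.5000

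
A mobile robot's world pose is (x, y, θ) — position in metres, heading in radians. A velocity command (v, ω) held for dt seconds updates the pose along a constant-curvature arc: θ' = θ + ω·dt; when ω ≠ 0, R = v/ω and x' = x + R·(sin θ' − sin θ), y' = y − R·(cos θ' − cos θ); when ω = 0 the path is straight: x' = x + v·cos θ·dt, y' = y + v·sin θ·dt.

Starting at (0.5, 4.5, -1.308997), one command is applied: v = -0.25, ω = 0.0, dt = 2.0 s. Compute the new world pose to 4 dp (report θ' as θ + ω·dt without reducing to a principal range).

(0.3706, 4.9830, -1.3090)

θ' = -1.3090 + 0.0·2.0 = -1.3090
ω = 0 → straight: x' = 0.5 + -0.25·cos(-1.3090)·2.0 = 0.3706
y' = 4.5 + -0.25·sin(-1.3090)·2.0 = 4.9830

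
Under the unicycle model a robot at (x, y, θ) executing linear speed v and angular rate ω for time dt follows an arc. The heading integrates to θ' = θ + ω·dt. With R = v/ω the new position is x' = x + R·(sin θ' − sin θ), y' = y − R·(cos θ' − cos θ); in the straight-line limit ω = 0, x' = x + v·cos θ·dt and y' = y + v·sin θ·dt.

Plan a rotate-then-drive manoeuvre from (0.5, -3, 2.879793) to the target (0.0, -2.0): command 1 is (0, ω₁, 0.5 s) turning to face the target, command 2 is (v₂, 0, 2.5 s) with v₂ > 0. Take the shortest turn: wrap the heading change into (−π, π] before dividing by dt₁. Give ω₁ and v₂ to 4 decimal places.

ω₁ = -1.6907, v₂ = 0.4472

heading to target = atan2(-2−-3, 0−0.5) = 2.0344
Δθ = wrap(2.0344 − 2.8798) = -0.8453; ω₁ = Δθ/dt₁ = -1.6907
distance = √((0−0.5)² + (-2−-3)²) = 1.1180; v₂ = distance/dt₂ = 0.4472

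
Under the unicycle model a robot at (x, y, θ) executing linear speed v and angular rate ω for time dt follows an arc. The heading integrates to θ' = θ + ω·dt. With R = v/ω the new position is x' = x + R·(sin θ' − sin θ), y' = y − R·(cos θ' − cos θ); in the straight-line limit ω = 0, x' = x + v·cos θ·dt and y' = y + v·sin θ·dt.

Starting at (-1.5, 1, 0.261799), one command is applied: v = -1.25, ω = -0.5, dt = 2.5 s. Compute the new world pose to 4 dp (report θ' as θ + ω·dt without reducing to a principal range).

(-4.2346, 2.0393, -0.9882)

θ' = 0.2618 + -0.5·2.5 = -0.9882
R = v/ω = -1.25/-0.5 = 2.5000
x' = -1.5 + 2.5000·(sin -0.9882 − sin 0.2618) = -4.2346
y' = 1 − 2.5000·(cos -0.9882 − cos 0.2618) = 2.0393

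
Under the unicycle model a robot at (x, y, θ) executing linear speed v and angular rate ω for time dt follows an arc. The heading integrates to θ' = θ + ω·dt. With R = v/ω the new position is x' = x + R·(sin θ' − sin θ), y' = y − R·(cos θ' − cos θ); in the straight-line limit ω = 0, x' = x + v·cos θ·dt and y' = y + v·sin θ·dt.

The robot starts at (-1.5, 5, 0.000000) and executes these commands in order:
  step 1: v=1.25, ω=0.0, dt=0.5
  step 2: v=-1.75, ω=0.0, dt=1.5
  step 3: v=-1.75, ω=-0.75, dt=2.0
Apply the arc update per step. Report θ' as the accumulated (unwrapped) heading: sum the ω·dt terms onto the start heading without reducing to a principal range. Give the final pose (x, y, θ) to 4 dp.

step 1: θ'=0.0000 (straight) → pose (-0.8750, 5.0000, 0.0000)
step 2: θ'=0.0000 (straight) → pose (-3.5000, 5.0000, 0.0000)
step 3: θ'=-1.5000 (R=2.3333) → pose (-5.8275, 7.1683, -1.5000)

(-5.8275, 7.1683, -1.5000)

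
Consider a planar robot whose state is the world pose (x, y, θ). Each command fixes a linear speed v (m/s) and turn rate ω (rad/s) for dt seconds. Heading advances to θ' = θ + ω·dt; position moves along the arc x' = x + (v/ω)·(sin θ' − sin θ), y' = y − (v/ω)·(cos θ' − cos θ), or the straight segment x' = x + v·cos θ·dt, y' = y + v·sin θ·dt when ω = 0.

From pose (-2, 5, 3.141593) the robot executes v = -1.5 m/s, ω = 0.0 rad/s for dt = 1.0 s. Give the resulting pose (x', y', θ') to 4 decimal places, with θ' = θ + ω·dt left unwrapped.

θ' = 3.1416 + 0.0·1.0 = 3.1416
ω = 0 → straight: x' = -2 + -1.5·cos(3.1416)·1.0 = -0.5000
y' = 5 + -1.5·sin(3.1416)·1.0 = 5.0000

(-0.5000, 5.0000, 3.1416)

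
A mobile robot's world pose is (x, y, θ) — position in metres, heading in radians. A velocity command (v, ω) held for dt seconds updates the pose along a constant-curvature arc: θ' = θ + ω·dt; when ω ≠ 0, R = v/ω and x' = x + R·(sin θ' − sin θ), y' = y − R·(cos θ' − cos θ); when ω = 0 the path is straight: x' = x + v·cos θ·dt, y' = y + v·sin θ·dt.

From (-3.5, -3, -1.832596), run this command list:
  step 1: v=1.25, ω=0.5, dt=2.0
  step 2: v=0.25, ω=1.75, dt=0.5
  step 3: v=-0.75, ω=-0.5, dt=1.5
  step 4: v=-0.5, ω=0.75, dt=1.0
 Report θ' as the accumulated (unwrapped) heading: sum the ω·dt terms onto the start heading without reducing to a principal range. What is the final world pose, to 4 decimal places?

(-4.3229, -4.8578, 0.0424)

step 1: θ'=-0.8326 (R=2.5000) → pose (-2.9344, -5.3294, -0.8326)
step 2: θ'=0.0424 (R=0.1429) → pose (-2.8227, -5.3760, 0.0424)
step 3: θ'=-0.7076 (R=1.5000) → pose (-3.8613, -5.0173, -0.7076)
step 4: θ'=0.0424 (R=-0.6667) → pose (-4.3229, -4.8578, 0.0424)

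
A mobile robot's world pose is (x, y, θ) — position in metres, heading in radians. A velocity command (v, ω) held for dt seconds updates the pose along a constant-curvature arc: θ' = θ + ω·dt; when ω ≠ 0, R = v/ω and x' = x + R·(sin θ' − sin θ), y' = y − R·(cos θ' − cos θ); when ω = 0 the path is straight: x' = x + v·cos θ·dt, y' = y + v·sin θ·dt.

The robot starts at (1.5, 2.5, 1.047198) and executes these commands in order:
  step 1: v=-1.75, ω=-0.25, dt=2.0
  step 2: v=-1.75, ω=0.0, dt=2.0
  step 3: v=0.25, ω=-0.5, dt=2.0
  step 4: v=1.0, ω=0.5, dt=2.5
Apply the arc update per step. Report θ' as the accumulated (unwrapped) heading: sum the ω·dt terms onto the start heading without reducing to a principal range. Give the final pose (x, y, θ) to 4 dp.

(-1.1244, -1.3753, 0.7972)

step 1: θ'=0.5472 (R=7.0000) → pose (-0.9201, 0.0221, 0.5472)
step 2: θ'=0.5472 (straight) → pose (-3.9091, -1.7989, 0.5472)
step 3: θ'=-0.4528 (R=-0.5000) → pose (-3.4302, -1.7763, -0.4528)
step 4: θ'=0.7972 (R=2.0000) → pose (-1.1244, -1.3753, 0.7972)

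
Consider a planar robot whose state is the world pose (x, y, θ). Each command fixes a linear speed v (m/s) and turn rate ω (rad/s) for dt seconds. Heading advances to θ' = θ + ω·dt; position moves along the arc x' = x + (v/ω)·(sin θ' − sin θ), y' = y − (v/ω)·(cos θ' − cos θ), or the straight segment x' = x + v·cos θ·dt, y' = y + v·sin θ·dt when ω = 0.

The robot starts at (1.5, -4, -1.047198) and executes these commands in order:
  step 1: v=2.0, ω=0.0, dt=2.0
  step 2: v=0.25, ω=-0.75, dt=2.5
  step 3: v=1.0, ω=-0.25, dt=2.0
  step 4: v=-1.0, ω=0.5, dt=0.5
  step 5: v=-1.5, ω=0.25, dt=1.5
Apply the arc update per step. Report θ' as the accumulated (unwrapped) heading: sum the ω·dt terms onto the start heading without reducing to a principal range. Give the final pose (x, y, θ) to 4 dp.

(4.0076, -7.6233, -2.7972)

step 1: θ'=-1.0472 (straight) → pose (3.5000, -7.4641, -1.0472)
step 2: θ'=-2.9222 (R=-0.3333) → pose (3.2839, -7.9561, -2.9222)
step 3: θ'=-3.4222 (R=-4.0000) → pose (1.3056, -7.8955, -3.4222)
step 4: θ'=-3.1722 (R=-2.0000) → pose (1.7982, -7.9728, -3.1722)
step 5: θ'=-2.7972 (R=-6.0000) → pose (4.0076, -7.6233, -2.7972)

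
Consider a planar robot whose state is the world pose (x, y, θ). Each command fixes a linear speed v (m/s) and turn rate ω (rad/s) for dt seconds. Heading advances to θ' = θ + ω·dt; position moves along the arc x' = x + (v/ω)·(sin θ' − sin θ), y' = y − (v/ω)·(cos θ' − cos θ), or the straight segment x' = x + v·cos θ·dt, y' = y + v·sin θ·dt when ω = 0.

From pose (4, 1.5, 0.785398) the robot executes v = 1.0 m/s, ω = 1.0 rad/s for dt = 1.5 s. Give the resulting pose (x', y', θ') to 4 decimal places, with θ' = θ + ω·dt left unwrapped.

(4.0482, 2.8624, 2.2854)

θ' = 0.7854 + 1.0·1.5 = 2.2854
R = v/ω = 1.0/1.0 = 1.0000
x' = 4 + 1.0000·(sin 2.2854 − sin 0.7854) = 4.0482
y' = 1.5 − 1.0000·(cos 2.2854 − cos 0.7854) = 2.8624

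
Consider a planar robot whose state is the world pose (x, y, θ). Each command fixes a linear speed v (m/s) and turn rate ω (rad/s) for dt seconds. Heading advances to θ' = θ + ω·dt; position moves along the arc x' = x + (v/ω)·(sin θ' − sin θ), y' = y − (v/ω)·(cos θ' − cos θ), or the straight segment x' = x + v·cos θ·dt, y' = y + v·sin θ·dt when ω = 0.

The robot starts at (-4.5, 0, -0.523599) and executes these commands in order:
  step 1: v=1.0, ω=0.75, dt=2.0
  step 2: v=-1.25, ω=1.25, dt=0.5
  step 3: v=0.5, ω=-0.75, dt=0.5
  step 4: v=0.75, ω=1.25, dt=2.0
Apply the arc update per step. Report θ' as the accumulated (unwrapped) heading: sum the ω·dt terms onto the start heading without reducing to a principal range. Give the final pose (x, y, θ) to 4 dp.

(-3.7569, 0.7658, 3.7264)

step 1: θ'=0.9764 (R=1.3333) → pose (-2.7287, 0.4080, 0.9764)
step 2: θ'=1.6014 (R=-1.0000) → pose (-2.8997, -0.1826, 1.6014)
step 3: θ'=1.2264 (R=-0.6667) → pose (-2.8609, 0.0629, 1.2264)
step 4: θ'=3.7264 (R=0.6000) → pose (-3.7569, 0.7658, 3.7264)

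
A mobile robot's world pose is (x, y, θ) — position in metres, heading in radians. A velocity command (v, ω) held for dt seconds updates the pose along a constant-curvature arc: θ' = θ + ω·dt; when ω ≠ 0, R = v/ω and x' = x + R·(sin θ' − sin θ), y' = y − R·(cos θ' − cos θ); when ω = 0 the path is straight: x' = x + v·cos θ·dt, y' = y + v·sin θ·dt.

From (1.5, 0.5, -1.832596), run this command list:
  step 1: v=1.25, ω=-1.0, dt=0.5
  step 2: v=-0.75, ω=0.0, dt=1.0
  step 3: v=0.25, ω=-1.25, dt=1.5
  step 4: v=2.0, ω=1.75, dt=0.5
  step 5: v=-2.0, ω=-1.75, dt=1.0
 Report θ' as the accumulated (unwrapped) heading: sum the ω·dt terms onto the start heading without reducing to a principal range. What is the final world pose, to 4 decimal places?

step 1: θ'=-2.3326 (R=-1.2500) → pose (1.1971, -0.0393, -2.3326)
step 2: θ'=-2.3326 (straight) → pose (1.7148, 0.5034, -2.3326)
step 3: θ'=-4.2076 (R=-0.2000) → pose (1.3950, 0.5448, -4.2076)
step 4: θ'=-3.3326 (R=1.1429) → pose (0.6116, 1.1141, -3.3326)
step 5: θ'=-5.0826 (R=1.1429) → pose (1.4601, -0.4215, -5.0826)

(1.4601, -0.4215, -5.0826)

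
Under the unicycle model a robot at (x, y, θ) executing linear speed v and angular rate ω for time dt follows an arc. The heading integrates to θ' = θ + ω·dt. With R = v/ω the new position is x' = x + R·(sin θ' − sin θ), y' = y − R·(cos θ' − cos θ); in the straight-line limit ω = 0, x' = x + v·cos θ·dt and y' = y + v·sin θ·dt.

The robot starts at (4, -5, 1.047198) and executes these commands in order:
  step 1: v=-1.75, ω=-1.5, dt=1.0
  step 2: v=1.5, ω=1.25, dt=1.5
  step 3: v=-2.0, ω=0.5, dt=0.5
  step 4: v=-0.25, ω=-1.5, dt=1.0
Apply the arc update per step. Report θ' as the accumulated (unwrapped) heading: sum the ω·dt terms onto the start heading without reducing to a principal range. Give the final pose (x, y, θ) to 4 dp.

(4.0302, -5.7425, 0.1722)

step 1: θ'=-0.4528 (R=1.1667) → pose (2.4792, -5.4658, -0.4528)
step 2: θ'=1.4222 (R=1.2000) → pose (4.1910, -4.5644, 1.4222)
step 3: θ'=1.6722 (R=-4.0000) → pose (4.1675, -5.5615, 1.6722)
step 4: θ'=0.1722 (R=0.1667) → pose (4.0302, -5.7425, 0.1722)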